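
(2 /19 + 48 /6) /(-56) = -11 /76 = -0.14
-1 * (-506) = 506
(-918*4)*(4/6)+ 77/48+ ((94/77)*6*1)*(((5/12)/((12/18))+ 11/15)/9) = -135566897/55440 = -2445.29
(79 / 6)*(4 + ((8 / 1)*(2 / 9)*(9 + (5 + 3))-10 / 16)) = 191101 / 432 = 442.36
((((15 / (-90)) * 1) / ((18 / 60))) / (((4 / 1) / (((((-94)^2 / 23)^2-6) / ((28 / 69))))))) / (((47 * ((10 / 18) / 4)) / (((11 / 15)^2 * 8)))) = -18893356724 / 567525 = -33290.79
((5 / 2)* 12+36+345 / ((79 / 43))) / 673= 0.38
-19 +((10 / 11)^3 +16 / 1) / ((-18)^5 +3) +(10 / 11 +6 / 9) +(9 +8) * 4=127198565099 / 2515011015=50.58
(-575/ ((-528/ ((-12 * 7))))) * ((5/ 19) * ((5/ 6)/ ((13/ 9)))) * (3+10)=-180.55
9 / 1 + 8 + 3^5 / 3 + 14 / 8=399 / 4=99.75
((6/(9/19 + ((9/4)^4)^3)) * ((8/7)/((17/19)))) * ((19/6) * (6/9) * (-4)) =-7364795170816/1915773451145631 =-0.00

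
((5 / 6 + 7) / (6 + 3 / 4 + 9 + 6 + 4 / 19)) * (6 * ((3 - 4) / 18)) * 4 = -7144 / 15021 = -0.48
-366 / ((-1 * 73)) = 366 / 73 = 5.01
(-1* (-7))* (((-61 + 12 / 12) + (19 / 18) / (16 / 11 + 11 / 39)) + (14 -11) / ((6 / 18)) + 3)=-1482901 / 4470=-331.75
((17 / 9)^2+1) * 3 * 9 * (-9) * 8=-8880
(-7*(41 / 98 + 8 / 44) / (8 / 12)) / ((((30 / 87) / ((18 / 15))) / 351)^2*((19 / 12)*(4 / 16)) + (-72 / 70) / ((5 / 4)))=542999623268700 / 70900453452433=7.66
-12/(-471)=4/157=0.03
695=695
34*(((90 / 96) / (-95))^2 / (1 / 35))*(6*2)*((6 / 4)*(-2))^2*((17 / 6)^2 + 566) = 331983225 / 46208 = 7184.54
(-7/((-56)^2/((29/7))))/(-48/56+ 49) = -29/150976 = -0.00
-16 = -16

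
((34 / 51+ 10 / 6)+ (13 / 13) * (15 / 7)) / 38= 47 / 399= 0.12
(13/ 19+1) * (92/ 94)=1472/ 893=1.65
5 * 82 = 410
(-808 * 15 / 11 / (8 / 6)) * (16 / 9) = -1469.09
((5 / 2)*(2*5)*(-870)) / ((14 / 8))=-12428.57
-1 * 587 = -587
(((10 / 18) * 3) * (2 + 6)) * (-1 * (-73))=2920 / 3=973.33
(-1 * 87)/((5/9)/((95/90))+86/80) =-66120/1217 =-54.33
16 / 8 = 2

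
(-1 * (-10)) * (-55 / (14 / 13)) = -3575 / 7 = -510.71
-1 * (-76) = 76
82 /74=41 /37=1.11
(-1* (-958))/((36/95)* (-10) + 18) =67.41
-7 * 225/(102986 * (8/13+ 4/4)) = -75/7922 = -0.01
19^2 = 361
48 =48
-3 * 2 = -6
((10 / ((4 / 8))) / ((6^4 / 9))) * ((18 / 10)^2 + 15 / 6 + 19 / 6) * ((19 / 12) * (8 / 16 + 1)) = 3173 / 1080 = 2.94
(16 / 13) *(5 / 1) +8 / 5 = 504 / 65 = 7.75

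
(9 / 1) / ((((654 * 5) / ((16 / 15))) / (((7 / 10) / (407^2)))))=28 / 2256967625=0.00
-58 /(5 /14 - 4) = 812 /51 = 15.92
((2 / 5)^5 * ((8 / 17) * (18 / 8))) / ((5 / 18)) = 10368 / 265625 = 0.04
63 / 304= 0.21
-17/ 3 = -5.67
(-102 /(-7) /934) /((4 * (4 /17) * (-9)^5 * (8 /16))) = -289 /514749816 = -0.00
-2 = -2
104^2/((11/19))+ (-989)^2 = 996803.18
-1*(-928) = 928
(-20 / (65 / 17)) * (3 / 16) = -0.98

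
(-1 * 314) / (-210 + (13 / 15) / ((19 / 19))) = 1.50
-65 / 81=-0.80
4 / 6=2 / 3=0.67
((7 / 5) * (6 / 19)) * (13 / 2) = 273 / 95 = 2.87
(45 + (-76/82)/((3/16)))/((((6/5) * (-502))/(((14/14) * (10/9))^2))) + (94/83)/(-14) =-0.16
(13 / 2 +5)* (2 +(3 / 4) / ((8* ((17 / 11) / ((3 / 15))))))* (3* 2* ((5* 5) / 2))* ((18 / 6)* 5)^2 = 424841625 / 1088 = 390479.43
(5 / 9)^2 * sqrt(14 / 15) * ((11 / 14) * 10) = 275 * sqrt(210) / 1701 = 2.34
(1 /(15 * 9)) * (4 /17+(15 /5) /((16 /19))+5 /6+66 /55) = 23791 /550800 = 0.04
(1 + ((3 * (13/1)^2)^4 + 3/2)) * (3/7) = 396445130421/14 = 28317509315.79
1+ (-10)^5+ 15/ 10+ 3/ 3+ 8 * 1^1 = -199977/ 2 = -99988.50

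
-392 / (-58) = 196 / 29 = 6.76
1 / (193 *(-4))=-1 / 772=-0.00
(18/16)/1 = 9/8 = 1.12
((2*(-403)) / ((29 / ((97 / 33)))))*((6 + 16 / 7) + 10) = -10007296 / 6699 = -1493.85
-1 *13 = -13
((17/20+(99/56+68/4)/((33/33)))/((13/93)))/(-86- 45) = -510849/476840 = -1.07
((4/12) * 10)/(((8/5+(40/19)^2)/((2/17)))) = 9025/138822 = 0.07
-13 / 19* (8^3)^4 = -893353197568 / 19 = -47018589345.68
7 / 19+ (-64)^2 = 77831 / 19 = 4096.37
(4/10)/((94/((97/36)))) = 97/8460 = 0.01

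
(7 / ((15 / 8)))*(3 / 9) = 56 / 45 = 1.24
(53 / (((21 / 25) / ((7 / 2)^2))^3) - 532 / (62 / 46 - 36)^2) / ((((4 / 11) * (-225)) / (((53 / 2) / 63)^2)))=-796437815055211087 / 2240505119462400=-355.47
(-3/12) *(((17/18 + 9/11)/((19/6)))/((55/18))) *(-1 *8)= 4188/11495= 0.36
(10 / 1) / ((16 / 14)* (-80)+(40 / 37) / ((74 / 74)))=-259 / 2340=-0.11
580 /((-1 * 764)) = -145 /191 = -0.76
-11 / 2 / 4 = -1.38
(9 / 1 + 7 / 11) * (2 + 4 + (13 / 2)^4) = 1518821 / 88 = 17259.33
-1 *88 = -88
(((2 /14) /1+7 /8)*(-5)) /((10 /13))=-741 /112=-6.62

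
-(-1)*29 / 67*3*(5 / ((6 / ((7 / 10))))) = 203 / 268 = 0.76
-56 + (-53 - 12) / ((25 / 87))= -1411 / 5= -282.20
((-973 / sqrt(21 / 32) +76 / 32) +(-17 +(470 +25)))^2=321291803 / 192 - 178059*sqrt(42)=519440.60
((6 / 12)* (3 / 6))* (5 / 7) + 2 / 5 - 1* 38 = -5239 / 140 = -37.42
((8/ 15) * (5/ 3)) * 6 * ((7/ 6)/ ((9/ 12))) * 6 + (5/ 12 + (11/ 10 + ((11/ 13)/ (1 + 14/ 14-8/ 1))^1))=119699/ 2340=51.15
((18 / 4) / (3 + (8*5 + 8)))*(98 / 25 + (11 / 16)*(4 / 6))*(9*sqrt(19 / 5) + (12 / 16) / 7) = 7881 / 190400 + 23643*sqrt(95) / 34000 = 6.82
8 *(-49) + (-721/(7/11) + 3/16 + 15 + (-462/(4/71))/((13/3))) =-707665/208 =-3402.24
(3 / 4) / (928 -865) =1 / 84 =0.01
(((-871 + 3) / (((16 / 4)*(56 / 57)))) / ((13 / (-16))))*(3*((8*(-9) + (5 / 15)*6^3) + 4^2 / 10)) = 84816 / 65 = 1304.86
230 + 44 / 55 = 1154 / 5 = 230.80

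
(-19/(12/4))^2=361/9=40.11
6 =6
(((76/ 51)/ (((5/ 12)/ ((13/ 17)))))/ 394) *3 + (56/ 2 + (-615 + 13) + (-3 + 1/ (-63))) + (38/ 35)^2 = -361432000292/ 627686325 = -575.82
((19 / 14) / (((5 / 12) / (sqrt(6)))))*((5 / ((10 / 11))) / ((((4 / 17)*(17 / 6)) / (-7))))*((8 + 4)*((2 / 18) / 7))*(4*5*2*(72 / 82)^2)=-13001472*sqrt(6) / 11767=-2706.46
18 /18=1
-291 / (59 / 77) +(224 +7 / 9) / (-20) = -4152617 / 10620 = -391.02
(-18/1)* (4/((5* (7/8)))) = -16.46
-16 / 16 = -1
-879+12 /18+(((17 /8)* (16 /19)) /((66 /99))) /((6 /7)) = -99773 /114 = -875.20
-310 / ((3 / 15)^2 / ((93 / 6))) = -120125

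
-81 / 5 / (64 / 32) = -81 / 10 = -8.10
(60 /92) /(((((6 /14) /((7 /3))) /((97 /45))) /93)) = 147343 /207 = 711.80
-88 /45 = -1.96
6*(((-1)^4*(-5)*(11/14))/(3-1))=-165/14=-11.79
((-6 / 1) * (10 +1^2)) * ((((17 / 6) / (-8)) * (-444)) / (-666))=187 / 12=15.58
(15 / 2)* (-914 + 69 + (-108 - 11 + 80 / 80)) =-14445 / 2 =-7222.50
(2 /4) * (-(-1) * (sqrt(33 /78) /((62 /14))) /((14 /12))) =3 * sqrt(286) /806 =0.06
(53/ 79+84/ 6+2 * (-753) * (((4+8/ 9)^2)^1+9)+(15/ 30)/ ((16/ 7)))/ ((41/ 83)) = -280624488439/ 2798496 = -100276.89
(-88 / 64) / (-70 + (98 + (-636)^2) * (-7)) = 11 / 22657824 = 0.00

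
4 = 4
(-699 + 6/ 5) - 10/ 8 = -13981/ 20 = -699.05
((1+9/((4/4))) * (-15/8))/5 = -15/4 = -3.75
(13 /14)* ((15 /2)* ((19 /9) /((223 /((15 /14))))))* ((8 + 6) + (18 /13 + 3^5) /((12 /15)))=22.57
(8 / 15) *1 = 8 / 15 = 0.53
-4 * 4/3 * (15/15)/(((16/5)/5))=-25/3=-8.33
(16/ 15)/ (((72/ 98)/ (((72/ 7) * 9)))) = 134.40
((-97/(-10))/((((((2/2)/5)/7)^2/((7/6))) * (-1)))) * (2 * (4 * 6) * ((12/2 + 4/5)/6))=-2262428/3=-754142.67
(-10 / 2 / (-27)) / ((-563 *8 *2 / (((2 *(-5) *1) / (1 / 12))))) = 25 / 10134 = 0.00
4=4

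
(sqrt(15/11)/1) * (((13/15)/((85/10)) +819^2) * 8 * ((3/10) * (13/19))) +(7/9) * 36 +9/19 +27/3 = 712/19 +8894292212 * sqrt(165)/88825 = 1286266.04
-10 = -10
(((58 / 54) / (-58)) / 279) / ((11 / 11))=-1 / 15066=-0.00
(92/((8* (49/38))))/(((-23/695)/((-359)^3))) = 610972624195/49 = 12468829065.20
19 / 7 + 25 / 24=631 / 168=3.76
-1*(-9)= 9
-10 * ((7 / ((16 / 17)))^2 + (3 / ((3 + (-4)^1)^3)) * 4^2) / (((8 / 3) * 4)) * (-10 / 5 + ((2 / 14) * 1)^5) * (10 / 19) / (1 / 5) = 23608930875 / 653993984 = 36.10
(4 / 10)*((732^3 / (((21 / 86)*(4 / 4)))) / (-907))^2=1254498702810.94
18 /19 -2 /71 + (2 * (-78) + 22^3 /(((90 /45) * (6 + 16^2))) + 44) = -16039050 /176719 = -90.76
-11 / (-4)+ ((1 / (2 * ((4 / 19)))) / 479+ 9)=45045 / 3832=11.75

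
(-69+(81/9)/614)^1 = -42357/614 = -68.99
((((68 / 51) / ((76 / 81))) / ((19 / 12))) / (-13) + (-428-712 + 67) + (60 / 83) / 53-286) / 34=-28057028709 / 701913238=-39.97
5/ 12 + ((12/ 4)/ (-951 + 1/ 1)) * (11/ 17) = 40177/ 96900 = 0.41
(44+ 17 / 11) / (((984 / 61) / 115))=1171505 / 3608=324.70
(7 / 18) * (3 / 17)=7 / 102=0.07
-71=-71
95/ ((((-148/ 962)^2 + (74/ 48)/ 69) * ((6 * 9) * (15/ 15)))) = 1477060/ 38631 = 38.24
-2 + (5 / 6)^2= -47 / 36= -1.31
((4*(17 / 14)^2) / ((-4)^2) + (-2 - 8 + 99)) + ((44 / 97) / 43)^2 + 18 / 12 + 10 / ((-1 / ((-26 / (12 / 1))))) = 112.54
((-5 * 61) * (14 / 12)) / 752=-2135 / 4512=-0.47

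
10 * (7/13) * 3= 210/13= 16.15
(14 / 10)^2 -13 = -276 / 25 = -11.04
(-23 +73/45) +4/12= -947/45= -21.04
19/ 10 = 1.90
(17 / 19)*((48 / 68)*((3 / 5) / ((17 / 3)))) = 108 / 1615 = 0.07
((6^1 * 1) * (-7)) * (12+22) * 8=-11424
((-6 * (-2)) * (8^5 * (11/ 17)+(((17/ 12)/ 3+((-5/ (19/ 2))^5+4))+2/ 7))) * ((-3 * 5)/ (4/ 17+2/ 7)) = -1124806424393105/ 153518138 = -7326863.39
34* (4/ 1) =136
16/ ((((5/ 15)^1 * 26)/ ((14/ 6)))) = 56/ 13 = 4.31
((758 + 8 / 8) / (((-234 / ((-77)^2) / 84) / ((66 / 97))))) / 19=-1386034188 / 23959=-57850.25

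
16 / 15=1.07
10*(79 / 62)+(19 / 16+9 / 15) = 36033 / 2480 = 14.53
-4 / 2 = -2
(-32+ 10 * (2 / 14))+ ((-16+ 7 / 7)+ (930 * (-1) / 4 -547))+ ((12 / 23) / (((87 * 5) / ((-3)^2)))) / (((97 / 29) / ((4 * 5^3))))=-25719881 / 31234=-823.46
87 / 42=29 / 14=2.07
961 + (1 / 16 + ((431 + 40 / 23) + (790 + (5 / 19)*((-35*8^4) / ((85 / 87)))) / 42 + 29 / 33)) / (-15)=9080461521 / 9152528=992.13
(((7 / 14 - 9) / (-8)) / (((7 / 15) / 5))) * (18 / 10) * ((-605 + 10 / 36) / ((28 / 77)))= -4361775 / 128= -34076.37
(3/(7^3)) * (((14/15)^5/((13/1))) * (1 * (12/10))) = 3136/5484375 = 0.00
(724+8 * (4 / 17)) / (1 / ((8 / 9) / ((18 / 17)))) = 49360 / 81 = 609.38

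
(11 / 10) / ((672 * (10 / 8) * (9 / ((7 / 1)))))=11 / 10800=0.00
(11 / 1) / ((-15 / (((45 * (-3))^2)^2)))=-243577125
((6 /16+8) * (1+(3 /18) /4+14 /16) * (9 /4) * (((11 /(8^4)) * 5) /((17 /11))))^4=61195159681515419371700625 /6310668336252090206289657856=0.01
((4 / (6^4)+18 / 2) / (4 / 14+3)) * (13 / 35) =37921 / 37260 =1.02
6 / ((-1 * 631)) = -6 / 631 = -0.01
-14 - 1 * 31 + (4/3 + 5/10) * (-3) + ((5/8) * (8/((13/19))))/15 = -3901/78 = -50.01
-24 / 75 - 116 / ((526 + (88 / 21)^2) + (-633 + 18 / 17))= 16440556 / 16564825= 0.99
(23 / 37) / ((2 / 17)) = 391 / 74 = 5.28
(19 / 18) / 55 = 19 / 990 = 0.02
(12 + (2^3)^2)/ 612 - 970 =-148391/ 153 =-969.88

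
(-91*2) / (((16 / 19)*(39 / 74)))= -4921 / 12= -410.08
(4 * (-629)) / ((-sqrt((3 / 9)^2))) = 7548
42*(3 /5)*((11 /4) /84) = 33 /40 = 0.82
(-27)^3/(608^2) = -19683/369664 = -0.05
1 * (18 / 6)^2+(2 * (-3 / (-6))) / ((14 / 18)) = 72 / 7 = 10.29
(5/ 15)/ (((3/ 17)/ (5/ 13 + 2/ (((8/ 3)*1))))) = 1003/ 468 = 2.14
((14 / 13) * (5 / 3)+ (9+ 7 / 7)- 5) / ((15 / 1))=53 / 117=0.45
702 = 702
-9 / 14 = -0.64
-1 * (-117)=117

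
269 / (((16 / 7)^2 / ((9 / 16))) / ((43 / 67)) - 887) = -5101047 / 16545749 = -0.31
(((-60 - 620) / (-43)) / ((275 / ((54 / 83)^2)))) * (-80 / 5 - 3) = -7534944 / 16292485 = -0.46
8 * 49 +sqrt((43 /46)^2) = 18075 /46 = 392.93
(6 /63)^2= 4 /441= 0.01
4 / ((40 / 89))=89 / 10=8.90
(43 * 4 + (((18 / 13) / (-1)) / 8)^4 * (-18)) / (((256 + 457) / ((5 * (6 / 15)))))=628739927 / 1303295552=0.48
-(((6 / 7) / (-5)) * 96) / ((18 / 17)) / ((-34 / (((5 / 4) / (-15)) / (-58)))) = -2 / 3045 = -0.00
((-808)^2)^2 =426231402496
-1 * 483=-483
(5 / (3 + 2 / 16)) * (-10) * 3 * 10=-480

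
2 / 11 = 0.18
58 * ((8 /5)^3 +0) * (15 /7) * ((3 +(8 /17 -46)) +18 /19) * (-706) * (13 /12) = 16190258.94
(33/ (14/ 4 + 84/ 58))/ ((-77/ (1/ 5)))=-174/ 10045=-0.02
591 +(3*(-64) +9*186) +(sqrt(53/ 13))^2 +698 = 36076/ 13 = 2775.08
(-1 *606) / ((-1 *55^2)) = 0.20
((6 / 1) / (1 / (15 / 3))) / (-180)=-0.17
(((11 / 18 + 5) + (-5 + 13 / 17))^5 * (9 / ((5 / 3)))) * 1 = 13225450646101 / 496836361440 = 26.62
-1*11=-11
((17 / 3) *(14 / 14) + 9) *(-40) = -1760 / 3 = -586.67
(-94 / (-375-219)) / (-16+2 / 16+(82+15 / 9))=376 / 161073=0.00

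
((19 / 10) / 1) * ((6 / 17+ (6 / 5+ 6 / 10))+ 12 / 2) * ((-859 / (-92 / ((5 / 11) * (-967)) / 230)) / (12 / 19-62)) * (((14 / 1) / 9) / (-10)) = -14693420917 / 396440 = -37063.42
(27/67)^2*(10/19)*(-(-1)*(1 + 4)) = 36450/85291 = 0.43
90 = 90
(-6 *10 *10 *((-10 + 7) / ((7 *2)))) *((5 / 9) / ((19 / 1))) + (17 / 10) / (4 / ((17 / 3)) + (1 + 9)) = 135491 / 34580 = 3.92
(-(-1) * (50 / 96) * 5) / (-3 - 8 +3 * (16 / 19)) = -2375 / 7728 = -0.31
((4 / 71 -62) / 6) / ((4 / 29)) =-21257 / 284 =-74.85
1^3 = 1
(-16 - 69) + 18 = -67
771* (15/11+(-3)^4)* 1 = 698526/11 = 63502.36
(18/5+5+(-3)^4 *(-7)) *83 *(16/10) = -1853888/25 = -74155.52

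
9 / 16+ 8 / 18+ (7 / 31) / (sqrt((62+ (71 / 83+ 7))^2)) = 13072837 / 12941136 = 1.01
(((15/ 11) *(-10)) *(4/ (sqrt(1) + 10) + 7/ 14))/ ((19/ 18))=-1350/ 121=-11.16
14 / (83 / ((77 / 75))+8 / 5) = 0.17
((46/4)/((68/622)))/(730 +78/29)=207437/1444864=0.14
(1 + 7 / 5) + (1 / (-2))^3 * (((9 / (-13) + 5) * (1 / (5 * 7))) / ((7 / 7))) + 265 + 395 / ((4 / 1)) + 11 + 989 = 71039 / 52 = 1366.13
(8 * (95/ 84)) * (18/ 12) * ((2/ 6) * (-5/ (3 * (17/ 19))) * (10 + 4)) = -18050/ 153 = -117.97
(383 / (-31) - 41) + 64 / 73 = -118758 / 2263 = -52.48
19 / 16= 1.19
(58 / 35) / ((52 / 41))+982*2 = 1788429 / 910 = 1965.31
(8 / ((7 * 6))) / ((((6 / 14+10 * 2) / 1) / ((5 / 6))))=10 / 1287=0.01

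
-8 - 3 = -11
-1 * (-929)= 929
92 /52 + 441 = 5756 /13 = 442.77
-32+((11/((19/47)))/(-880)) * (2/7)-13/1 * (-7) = 313833/5320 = 58.99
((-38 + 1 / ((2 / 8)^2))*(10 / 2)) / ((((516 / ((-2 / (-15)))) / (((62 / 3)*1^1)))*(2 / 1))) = -341 / 1161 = -0.29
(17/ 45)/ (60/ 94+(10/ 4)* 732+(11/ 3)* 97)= 799/ 4624035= 0.00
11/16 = 0.69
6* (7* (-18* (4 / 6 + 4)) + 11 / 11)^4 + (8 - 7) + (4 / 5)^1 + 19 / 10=7123667745697 / 10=712366774569.70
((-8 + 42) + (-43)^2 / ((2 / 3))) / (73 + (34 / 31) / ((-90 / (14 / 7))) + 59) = 21.27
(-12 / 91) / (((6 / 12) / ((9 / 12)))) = -18 / 91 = -0.20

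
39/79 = 0.49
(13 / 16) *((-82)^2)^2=36734893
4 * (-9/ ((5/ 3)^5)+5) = 53752/ 3125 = 17.20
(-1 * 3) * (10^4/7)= -30000/7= -4285.71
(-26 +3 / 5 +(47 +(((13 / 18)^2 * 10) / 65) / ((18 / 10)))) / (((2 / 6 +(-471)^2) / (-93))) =-4891459 / 539074440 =-0.01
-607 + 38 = -569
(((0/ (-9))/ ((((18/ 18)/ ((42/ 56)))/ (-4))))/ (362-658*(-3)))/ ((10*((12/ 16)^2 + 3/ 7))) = 0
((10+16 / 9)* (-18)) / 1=-212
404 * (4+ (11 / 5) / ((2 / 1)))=10302 / 5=2060.40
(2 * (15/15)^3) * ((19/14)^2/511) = 361/50078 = 0.01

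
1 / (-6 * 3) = -1 / 18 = -0.06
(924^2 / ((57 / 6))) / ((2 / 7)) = 5976432 / 19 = 314549.05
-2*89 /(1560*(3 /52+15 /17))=-1513 /12465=-0.12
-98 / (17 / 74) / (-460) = 1813 / 1955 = 0.93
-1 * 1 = -1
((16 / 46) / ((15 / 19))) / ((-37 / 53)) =-8056 / 12765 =-0.63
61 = 61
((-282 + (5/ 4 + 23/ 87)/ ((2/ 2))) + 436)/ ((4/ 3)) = 54119/ 464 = 116.64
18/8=9/4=2.25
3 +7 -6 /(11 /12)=38 /11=3.45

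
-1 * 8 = -8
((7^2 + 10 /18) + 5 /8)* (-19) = -68647 /72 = -953.43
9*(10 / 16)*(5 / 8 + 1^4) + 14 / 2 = 1033 / 64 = 16.14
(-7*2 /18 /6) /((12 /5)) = -35 /648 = -0.05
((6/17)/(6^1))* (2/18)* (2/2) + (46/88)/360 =239/29920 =0.01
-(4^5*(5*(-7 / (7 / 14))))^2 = -5138022400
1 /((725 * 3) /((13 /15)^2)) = 169 /489375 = 0.00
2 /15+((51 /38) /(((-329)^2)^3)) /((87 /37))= 2795033244948321719 /20962749337112342130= 0.13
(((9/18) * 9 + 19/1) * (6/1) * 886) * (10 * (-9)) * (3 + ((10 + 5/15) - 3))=-116181180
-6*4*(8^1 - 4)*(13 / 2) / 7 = -624 / 7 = -89.14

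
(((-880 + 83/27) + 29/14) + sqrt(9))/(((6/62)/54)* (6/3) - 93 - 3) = 10216391/1124886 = 9.08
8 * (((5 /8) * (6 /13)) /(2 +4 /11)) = 165 /169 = 0.98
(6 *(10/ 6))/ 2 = 5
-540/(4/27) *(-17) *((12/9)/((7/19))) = 1569780/7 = 224254.29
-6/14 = -3/7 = -0.43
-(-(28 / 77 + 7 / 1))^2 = -6561 / 121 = -54.22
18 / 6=3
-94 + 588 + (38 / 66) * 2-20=475.15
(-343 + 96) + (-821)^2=673794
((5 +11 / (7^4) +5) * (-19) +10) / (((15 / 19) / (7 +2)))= -24646173 / 12005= -2052.99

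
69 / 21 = 23 / 7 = 3.29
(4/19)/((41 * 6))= 2/2337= 0.00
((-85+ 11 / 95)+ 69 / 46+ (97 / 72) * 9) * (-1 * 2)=54157 / 380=142.52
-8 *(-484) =3872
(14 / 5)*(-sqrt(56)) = -28*sqrt(14) / 5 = -20.95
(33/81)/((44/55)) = 55/108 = 0.51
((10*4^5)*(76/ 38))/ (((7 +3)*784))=128/ 49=2.61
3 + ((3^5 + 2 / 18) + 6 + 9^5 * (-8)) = -4249259 / 9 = -472139.89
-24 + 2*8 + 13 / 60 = -467 / 60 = -7.78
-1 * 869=-869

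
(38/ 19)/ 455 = 2/ 455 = 0.00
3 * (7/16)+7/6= 119/48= 2.48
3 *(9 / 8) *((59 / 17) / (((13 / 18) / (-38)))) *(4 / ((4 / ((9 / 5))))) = -2451627 / 2210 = -1109.33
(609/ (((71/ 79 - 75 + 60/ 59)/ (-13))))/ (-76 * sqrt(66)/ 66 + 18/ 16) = -44871782592 * sqrt(66)/ 31025867357 - 43838550756/ 31025867357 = -13.16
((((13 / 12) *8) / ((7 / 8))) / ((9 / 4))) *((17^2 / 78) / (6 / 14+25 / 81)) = 22.12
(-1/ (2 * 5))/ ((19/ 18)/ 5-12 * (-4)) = -9/ 4339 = -0.00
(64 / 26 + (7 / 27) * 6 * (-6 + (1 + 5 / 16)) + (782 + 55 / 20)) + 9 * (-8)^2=423047 / 312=1355.92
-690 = -690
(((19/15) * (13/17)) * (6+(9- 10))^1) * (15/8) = 1235/136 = 9.08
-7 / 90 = -0.08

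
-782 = -782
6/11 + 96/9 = 370/33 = 11.21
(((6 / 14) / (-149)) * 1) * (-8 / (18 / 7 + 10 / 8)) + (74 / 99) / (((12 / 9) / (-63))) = -12385599 / 350746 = -35.31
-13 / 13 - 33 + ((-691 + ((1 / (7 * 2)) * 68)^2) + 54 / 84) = -68675 / 98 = -700.77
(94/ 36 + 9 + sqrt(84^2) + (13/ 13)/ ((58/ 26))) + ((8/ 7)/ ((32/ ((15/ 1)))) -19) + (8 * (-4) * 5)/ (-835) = 94933711/ 1220436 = 77.79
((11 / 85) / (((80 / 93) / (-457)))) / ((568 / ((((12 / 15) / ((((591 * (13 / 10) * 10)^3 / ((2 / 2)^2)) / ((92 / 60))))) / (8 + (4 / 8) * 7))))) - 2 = -10947873367026335837 / 5473936683513090000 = -2.00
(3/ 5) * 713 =2139/ 5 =427.80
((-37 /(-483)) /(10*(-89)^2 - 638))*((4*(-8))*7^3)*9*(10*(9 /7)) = -559440 /451789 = -1.24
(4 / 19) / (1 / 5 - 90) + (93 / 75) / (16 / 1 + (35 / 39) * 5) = 9914479 / 170406725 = 0.06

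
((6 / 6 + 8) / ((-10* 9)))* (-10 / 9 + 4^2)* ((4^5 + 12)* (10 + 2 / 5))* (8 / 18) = -14437696 / 2025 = -7129.73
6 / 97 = 0.06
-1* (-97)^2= -9409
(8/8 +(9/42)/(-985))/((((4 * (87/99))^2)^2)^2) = 19390155619688667/452093413604208803840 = 0.00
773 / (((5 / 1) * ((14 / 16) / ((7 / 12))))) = 1546 / 15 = 103.07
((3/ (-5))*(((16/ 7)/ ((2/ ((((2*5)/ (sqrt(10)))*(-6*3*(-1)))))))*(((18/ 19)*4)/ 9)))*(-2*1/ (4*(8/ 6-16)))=-1296*sqrt(10)/ 7315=-0.56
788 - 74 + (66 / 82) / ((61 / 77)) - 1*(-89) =2010844 / 2501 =804.02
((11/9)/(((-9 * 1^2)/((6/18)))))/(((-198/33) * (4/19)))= 209/5832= 0.04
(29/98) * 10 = 145/49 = 2.96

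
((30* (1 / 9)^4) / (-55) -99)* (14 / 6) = -16671515 / 72171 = -231.00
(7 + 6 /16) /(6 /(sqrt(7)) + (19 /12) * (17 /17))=-23541 /5314 + 6372 * sqrt(7) /2657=1.92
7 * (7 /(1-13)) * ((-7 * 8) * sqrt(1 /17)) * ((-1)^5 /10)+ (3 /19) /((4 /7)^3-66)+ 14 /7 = 856783 /428906-343 * sqrt(17) /255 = -3.55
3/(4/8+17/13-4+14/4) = 39/17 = 2.29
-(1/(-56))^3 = 1/175616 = 0.00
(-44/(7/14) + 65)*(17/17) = -23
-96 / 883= -0.11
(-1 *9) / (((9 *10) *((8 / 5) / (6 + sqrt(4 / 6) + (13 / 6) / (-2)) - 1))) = 0.14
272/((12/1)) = 22.67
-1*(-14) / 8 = 7 / 4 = 1.75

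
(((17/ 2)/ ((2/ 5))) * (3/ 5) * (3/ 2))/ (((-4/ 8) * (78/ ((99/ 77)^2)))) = -4131/ 5096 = -0.81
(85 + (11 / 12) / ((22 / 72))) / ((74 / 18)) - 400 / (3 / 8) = -1045.26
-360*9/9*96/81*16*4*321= -8765440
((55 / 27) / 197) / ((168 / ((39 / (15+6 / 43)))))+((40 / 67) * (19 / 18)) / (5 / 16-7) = -130776204775 / 1390136947416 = -0.09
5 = 5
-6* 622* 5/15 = -1244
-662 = -662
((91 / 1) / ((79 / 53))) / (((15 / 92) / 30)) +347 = 11580.32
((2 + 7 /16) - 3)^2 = 0.32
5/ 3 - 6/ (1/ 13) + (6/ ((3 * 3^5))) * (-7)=-18563/ 243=-76.39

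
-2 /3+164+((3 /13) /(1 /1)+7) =6652 /39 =170.56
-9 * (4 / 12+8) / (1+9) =-15 / 2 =-7.50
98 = 98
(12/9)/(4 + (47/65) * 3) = 260/1203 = 0.22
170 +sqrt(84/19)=2*sqrt(399)/19 +170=172.10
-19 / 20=-0.95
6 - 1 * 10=-4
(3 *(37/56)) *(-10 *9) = -4995/28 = -178.39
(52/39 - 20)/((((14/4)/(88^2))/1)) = -123904/3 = -41301.33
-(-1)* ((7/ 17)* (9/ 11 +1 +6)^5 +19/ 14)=461070496721/ 38330138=12028.93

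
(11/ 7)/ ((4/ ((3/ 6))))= 11/ 56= 0.20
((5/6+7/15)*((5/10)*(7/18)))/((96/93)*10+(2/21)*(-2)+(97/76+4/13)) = 4877509/226069890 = 0.02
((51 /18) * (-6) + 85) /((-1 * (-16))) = 17 /4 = 4.25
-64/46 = -1.39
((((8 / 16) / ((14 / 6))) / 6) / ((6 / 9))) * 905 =48.48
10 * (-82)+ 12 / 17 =-13928 / 17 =-819.29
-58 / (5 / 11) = -638 / 5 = -127.60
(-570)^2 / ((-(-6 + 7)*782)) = -162450 / 391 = -415.47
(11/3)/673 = 11/2019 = 0.01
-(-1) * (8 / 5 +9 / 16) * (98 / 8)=8477 / 320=26.49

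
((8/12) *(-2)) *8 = -32/3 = -10.67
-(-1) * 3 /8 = 3 /8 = 0.38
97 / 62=1.56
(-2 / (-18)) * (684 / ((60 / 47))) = 893 / 15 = 59.53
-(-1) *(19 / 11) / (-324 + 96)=-1 / 132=-0.01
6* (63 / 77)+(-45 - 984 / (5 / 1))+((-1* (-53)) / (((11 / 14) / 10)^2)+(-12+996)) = 5646001 / 605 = 9332.23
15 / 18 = 5 / 6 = 0.83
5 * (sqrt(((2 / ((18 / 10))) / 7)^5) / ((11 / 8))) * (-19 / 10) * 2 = -15200 * sqrt(70) / 916839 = -0.14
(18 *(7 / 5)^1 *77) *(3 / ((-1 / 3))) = -87318 / 5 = -17463.60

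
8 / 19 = 0.42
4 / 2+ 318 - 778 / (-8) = 1669 / 4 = 417.25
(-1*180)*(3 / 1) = -540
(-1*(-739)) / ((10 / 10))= 739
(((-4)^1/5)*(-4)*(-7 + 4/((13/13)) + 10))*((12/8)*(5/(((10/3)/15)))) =756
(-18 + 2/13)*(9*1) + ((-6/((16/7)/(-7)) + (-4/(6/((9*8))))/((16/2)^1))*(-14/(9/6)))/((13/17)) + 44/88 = -4045/13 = -311.15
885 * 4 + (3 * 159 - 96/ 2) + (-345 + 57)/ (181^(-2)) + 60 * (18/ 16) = -18862263/ 2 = -9431131.50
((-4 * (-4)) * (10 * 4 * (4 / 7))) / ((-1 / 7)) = -2560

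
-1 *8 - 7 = -15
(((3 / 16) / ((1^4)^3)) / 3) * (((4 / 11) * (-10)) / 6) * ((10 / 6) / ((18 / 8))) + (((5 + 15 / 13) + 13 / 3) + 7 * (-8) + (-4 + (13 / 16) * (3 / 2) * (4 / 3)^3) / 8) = -2116435 / 46332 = -45.68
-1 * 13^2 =-169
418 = 418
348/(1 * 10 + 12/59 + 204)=10266/6319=1.62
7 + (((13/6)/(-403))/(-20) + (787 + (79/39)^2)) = 1505255107/1886040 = 798.10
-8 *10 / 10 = -8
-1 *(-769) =769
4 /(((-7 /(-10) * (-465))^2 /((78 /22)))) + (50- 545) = -769198607 /1553937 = -495.00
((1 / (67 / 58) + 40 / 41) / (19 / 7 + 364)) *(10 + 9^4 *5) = 1161847890 / 7051549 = 164.76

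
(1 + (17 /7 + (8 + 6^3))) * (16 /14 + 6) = 79600 /49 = 1624.49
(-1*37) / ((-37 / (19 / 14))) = 19 / 14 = 1.36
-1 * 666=-666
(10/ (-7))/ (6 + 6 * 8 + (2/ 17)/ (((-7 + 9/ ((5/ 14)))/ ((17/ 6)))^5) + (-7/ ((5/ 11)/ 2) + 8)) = -173302641439200/ 3784930994047753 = -0.05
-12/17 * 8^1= -96/17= -5.65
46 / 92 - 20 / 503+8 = 8.46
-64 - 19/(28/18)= -1067/14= -76.21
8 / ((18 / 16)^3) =4096 / 729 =5.62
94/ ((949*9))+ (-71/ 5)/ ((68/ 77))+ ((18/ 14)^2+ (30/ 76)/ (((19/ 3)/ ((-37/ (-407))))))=-8142127595983/ 565045741260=-14.41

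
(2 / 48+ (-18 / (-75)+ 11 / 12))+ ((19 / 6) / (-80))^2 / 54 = 2981909 / 2488320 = 1.20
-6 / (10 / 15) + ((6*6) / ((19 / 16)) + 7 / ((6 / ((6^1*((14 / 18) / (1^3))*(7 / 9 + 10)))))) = 123112 / 1539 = 79.99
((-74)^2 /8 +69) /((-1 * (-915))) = 1507 /1830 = 0.82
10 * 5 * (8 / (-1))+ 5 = -395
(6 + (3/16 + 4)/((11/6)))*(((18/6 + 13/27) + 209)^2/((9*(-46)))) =-32913169/36432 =-903.41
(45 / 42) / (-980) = -3 / 2744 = -0.00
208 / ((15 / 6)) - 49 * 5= -809 / 5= -161.80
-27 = -27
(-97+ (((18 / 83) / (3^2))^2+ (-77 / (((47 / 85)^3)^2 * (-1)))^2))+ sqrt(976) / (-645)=5809770000939284592217160985436 / 800443127137546755502249 - 4 * sqrt(61) / 645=7258192.08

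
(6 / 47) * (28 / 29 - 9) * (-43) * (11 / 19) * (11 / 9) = 2424598 / 77691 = 31.21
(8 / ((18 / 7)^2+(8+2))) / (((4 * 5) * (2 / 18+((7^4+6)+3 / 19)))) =8379 / 837693505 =0.00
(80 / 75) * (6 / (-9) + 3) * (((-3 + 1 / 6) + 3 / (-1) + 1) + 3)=-616 / 135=-4.56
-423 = -423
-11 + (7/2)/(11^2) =-2655/242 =-10.97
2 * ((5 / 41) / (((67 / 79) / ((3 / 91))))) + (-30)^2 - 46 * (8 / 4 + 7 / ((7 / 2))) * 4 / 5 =940925278 / 1249885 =752.81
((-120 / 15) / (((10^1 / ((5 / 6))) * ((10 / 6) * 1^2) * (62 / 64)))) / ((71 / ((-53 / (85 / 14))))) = 47488 / 935425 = 0.05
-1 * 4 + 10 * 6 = 56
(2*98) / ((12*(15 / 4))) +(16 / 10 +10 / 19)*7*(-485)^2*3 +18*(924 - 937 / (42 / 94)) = 10482303.90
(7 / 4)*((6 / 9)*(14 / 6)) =49 / 18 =2.72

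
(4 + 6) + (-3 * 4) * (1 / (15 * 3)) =146 / 15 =9.73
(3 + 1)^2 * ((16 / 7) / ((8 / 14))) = 64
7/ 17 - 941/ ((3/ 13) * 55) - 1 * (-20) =-53.73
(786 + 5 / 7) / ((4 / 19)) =104633 / 28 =3736.89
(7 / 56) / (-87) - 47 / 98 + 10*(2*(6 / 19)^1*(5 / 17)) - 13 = -128039111 / 11015592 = -11.62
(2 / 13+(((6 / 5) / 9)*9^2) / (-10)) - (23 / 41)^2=-677906 / 546325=-1.24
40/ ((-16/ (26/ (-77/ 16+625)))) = -1040/ 9923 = -0.10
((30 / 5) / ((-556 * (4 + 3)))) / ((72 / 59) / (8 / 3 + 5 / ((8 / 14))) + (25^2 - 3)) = -24249 / 9785441540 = -0.00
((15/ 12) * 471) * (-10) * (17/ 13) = -200175/ 26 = -7699.04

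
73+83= 156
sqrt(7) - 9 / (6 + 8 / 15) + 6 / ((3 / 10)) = sqrt(7) + 1825 / 98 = 21.27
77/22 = 7/2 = 3.50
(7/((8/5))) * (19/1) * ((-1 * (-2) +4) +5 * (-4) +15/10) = -16625/16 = -1039.06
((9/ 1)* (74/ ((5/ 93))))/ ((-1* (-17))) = 61938/ 85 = 728.68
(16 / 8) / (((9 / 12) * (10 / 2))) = 8 / 15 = 0.53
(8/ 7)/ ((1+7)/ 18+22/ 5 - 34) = -45/ 1148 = -0.04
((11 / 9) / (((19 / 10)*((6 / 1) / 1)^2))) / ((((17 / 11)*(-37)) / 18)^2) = 13310 / 7517179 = 0.00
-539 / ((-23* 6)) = 539 / 138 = 3.91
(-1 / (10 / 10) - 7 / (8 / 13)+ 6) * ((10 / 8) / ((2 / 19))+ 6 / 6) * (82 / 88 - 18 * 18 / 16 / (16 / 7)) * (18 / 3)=87950979 / 22528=3904.07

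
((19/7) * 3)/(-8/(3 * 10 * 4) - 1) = -855/112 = -7.63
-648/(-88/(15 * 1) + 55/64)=622080/4807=129.41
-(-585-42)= 627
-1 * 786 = -786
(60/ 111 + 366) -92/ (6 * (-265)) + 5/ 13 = 366.98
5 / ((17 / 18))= 90 / 17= 5.29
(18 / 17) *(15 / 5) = 54 / 17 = 3.18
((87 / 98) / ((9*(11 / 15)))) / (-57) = -0.00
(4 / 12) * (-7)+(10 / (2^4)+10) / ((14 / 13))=2531 / 336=7.53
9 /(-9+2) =-9 /7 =-1.29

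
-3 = -3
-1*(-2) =2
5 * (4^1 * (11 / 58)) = 3.79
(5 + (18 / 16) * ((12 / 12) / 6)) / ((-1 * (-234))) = 83 / 3744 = 0.02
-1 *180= -180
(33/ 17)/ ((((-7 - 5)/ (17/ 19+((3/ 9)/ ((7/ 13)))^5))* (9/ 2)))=-420663562/ 11872481607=-0.04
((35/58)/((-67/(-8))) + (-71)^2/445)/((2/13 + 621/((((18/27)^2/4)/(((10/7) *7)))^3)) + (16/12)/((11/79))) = 4228637127/167922635435221490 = 0.00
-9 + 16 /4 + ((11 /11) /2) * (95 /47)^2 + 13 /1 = 44369 /4418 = 10.04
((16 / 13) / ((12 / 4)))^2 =256 / 1521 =0.17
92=92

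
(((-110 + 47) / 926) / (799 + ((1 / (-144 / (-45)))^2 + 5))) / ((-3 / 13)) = 4992 / 13615441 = 0.00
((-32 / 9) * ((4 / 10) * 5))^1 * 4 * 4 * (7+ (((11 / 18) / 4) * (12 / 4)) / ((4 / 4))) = -22912 / 27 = -848.59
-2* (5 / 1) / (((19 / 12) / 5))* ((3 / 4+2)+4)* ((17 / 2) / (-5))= 6885 / 19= 362.37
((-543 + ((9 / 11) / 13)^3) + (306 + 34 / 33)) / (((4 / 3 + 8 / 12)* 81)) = -1035035266 / 710582301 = -1.46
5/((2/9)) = 45/2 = 22.50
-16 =-16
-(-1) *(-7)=-7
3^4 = 81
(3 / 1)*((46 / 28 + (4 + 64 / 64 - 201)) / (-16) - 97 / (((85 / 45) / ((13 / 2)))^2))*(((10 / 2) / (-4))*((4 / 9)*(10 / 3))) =613102325 / 97104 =6313.87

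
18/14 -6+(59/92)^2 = -4.30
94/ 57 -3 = -77/ 57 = -1.35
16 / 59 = 0.27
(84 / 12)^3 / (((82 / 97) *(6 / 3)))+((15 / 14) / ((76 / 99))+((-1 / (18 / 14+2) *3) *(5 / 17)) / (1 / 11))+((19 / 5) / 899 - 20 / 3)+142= 77434302482953 / 230013429240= 336.65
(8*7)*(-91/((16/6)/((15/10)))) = -5733/2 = -2866.50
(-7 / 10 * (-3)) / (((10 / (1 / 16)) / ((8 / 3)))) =7 / 200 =0.04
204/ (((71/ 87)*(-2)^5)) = -4437/ 568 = -7.81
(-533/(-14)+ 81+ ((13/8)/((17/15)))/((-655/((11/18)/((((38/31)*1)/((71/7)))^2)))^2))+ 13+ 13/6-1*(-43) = 1118338345119698699653/6309599683441098240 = 177.24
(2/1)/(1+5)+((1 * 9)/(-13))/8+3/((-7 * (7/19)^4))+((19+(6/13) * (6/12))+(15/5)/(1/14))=200394611/5243784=38.22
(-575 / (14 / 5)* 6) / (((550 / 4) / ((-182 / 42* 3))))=8970 / 77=116.49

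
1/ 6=0.17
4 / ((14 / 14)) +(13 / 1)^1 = 17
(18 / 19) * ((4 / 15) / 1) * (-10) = -48 / 19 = -2.53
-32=-32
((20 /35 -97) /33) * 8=-1800 /77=-23.38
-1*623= -623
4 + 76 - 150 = -70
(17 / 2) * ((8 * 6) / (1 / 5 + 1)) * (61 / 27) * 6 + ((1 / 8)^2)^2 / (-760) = 129125580791 / 28016640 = 4608.89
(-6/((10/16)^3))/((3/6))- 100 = -18644/125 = -149.15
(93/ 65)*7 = 651/ 65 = 10.02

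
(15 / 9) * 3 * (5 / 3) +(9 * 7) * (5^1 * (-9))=-8480 / 3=-2826.67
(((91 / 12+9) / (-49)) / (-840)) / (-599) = -199 / 295858080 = -0.00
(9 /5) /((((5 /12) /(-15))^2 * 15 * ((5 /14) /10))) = 4354.56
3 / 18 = 1 / 6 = 0.17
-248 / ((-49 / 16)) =3968 / 49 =80.98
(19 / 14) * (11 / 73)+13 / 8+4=5.83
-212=-212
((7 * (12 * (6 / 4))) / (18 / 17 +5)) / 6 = 357 / 103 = 3.47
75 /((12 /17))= 425 /4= 106.25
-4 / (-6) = 2 / 3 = 0.67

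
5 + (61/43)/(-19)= 4024/817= 4.93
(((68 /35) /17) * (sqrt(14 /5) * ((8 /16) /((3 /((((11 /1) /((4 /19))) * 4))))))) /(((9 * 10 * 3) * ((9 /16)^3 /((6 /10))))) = 856064 * sqrt(70) /86113125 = 0.08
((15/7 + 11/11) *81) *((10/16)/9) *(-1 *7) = -495/4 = -123.75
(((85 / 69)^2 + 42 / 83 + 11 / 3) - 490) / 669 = -191381302 / 264364047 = -0.72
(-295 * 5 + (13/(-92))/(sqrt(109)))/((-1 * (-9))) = -1475/9 - 13 * sqrt(109)/90252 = -163.89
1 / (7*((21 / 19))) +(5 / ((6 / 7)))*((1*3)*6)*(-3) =-46286 / 147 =-314.87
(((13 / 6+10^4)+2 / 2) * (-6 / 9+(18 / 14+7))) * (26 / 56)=15604940 / 441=35385.35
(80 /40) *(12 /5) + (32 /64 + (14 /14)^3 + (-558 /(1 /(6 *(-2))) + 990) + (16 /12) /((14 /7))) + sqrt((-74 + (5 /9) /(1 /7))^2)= 698677 /90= 7763.08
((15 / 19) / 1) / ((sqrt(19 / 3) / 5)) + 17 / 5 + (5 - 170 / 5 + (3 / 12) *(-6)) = -271 / 10 + 75 *sqrt(57) / 361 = -25.53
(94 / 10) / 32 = 47 / 160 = 0.29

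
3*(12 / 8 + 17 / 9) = 10.17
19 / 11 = 1.73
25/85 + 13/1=226/17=13.29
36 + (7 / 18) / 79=51199 / 1422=36.00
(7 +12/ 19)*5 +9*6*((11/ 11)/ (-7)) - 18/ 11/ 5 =220301/ 7315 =30.12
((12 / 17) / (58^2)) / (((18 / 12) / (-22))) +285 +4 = 4131789 / 14297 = 289.00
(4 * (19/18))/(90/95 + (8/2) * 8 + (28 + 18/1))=361/6750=0.05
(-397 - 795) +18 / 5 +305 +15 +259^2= 66212.60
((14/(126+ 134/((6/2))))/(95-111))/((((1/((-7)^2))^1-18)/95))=97755/3608576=0.03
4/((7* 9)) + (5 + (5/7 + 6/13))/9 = 614/819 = 0.75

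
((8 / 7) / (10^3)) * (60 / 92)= 3 / 4025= 0.00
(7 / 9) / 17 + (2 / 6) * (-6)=-299 / 153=-1.95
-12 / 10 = -6 / 5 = -1.20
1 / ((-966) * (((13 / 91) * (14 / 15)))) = -5 / 644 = -0.01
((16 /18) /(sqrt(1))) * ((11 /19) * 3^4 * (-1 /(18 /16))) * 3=-111.16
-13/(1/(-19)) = 247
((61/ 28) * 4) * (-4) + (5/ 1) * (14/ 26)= -2927/ 91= -32.16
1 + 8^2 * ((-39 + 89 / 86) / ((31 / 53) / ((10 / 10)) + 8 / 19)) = -105167801 / 43559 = -2414.38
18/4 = 9/2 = 4.50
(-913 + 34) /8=-879 /8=-109.88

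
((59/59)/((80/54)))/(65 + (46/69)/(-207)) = 16767/1614520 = 0.01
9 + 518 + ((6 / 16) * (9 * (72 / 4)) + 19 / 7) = 16533 / 28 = 590.46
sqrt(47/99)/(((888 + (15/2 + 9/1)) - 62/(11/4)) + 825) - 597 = -597 + 2 * sqrt(517)/112659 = -597.00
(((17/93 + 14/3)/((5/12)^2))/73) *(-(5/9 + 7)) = -490688/169725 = -2.89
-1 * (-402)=402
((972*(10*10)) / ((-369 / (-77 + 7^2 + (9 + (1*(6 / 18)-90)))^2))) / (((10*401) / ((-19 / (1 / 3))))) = 726927840 / 16441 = 44214.33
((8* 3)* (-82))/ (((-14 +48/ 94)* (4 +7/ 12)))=31.83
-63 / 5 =-12.60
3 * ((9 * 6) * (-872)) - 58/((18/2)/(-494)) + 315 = -137765.44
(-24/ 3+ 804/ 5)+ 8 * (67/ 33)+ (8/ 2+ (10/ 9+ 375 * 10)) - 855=3069.15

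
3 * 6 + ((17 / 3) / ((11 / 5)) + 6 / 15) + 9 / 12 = 14339 / 660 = 21.73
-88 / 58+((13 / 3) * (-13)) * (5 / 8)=-25561 / 696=-36.73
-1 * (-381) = 381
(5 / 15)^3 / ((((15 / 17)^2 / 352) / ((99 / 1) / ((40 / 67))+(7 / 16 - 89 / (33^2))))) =8368092682 / 3007125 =2782.76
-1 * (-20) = 20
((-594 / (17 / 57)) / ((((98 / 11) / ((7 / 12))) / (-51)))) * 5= 931095 / 28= 33253.39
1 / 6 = 0.17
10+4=14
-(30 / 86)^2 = -225 / 1849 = -0.12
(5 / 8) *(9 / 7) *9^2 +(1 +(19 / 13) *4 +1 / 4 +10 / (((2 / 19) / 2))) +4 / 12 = 573341 / 2184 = 262.52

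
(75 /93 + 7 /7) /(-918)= -28 /14229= -0.00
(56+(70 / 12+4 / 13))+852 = 71303 / 78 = 914.14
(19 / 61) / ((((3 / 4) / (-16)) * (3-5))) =608 / 183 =3.32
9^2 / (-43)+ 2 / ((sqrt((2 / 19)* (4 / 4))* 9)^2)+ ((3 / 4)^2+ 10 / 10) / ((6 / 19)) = 367667 / 111456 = 3.30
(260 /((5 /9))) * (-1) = -468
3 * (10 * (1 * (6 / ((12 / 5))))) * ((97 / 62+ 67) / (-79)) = -318825 / 4898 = -65.09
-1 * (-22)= 22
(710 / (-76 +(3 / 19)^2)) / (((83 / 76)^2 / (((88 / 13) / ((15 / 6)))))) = -52111718912 / 2456279839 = -21.22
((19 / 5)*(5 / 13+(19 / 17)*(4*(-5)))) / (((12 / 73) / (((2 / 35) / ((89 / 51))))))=-1346777 / 80990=-16.63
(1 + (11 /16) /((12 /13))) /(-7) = -335 /1344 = -0.25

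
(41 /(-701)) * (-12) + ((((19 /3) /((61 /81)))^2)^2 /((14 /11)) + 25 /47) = 25108127995061263 /6386504927978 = 3931.43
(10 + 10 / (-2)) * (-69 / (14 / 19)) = -6555 / 14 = -468.21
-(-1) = 1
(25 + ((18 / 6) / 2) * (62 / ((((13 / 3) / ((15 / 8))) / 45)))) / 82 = 190925 / 8528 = 22.39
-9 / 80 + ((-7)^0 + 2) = 2.89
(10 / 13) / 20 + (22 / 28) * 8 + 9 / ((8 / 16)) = 4427 / 182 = 24.32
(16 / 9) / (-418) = -8 / 1881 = -0.00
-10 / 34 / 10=-1 / 34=-0.03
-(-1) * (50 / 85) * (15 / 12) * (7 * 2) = 175 / 17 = 10.29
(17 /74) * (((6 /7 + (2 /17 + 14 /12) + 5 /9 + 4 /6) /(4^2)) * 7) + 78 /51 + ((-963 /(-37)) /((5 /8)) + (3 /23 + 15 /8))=1896429079 /41664960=45.52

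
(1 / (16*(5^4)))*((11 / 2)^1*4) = 11 / 5000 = 0.00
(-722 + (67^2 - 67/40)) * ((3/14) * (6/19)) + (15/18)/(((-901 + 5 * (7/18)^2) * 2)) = 20809217097/81670120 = 254.80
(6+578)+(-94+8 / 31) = 15198 / 31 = 490.26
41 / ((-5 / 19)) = -779 / 5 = -155.80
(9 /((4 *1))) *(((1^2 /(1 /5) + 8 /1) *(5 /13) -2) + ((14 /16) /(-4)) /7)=855 /128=6.68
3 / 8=0.38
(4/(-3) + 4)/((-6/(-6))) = 8/3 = 2.67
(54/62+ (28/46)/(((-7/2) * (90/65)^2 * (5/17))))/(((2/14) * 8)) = 568547/1155060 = 0.49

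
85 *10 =850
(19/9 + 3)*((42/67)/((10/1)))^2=2254/112225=0.02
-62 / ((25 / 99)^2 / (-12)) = 7291944 / 625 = 11667.11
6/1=6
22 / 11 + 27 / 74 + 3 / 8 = 811 / 296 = 2.74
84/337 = 0.25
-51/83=-0.61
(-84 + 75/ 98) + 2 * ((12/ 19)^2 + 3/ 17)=-49367433/ 601426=-82.08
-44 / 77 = -4 / 7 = -0.57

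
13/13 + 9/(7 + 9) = 25/16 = 1.56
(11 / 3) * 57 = 209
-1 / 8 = -0.12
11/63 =0.17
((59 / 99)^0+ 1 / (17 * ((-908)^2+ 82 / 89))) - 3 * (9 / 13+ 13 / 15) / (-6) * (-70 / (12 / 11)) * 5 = -4039269749945 / 16216400538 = -249.09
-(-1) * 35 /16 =2.19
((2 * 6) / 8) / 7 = 3 / 14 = 0.21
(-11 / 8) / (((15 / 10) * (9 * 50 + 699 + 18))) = -11 / 14004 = -0.00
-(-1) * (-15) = -15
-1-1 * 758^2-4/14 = -4021957/7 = -574565.29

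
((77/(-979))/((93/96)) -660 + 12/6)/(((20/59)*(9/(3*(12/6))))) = -53561557/41385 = -1294.23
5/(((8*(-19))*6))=-0.01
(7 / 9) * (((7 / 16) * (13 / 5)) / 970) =637 / 698400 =0.00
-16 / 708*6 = -8 / 59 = -0.14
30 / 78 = 5 / 13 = 0.38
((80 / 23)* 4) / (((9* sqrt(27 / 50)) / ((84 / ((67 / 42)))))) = 110.77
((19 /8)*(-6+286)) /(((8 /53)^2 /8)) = 1867985 /8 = 233498.12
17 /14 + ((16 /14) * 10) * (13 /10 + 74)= 12065 /14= 861.79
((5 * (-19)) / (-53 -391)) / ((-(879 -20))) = -95 / 381396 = -0.00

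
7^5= 16807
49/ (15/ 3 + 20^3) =49/ 8005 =0.01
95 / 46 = 2.07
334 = 334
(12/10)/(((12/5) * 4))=0.12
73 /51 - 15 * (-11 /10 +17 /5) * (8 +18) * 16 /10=-365611 /255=-1433.77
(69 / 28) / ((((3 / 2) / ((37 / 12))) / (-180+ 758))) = 245939 / 84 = 2927.85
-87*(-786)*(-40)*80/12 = -18235200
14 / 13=1.08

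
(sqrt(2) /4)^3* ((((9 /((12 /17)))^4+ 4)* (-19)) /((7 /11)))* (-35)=7070705125* sqrt(2) /8192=1220640.51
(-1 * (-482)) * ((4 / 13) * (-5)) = -9640 / 13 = -741.54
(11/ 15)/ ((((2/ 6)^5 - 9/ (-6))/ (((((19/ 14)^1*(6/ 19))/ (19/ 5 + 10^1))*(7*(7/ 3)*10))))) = 41580/ 16813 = 2.47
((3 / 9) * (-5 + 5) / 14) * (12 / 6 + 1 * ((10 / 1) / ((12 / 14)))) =0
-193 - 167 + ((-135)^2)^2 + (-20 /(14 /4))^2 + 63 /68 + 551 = 1106726630799 /3332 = 332150849.58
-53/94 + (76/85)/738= -1658773/2948310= -0.56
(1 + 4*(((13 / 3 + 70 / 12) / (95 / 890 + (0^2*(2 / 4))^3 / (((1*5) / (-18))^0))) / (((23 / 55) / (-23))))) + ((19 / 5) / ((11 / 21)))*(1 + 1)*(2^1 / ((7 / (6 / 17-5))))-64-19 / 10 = -2242461659 / 106590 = -21038.20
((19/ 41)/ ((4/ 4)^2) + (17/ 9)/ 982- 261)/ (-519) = 94406819/ 188063802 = 0.50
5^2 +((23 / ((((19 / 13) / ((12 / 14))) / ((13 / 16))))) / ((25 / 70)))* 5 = 13561 / 76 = 178.43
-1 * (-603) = 603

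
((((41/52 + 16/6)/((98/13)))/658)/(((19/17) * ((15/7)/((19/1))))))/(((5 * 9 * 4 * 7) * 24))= 0.00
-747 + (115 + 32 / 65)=-631.51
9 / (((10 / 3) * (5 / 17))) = 459 / 50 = 9.18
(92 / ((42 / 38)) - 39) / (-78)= -929 / 1638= -0.57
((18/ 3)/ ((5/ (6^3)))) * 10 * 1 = 2592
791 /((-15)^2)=791 /225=3.52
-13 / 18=-0.72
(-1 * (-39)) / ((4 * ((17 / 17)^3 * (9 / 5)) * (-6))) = -65 / 72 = -0.90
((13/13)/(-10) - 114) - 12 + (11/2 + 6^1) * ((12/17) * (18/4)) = -15227/170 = -89.57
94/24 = 47/12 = 3.92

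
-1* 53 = -53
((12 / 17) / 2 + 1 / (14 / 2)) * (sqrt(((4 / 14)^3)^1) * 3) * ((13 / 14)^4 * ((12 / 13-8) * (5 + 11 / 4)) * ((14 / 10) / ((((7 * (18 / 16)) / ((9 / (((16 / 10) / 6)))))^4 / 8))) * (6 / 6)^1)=-44916702714000 * sqrt(14) / 4802079233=-34997.95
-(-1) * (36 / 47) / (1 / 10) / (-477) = -0.02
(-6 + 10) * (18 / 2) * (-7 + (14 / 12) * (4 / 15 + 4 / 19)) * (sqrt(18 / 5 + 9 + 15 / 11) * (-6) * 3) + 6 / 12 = 15602.52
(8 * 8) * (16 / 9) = 1024 / 9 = 113.78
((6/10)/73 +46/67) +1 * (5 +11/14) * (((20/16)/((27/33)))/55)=1171591/1369480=0.86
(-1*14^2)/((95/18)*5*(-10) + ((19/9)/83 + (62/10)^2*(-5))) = 244020/567799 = 0.43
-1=-1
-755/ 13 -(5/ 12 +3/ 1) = -9593/ 156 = -61.49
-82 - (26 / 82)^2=-138011 / 1681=-82.10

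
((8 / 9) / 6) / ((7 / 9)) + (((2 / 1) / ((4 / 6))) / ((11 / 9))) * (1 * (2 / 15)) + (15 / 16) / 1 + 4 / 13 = 423529 / 240240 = 1.76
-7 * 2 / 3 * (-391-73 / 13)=72184 / 39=1850.87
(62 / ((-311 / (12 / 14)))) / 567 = -124 / 411453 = -0.00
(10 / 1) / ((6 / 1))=5 / 3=1.67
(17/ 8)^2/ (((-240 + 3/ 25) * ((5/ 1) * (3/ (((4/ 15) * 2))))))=-289/ 431784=-0.00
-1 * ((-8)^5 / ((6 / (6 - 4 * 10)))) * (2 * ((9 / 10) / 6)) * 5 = -278528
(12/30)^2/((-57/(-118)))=472/1425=0.33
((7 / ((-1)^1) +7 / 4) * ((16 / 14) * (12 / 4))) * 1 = -18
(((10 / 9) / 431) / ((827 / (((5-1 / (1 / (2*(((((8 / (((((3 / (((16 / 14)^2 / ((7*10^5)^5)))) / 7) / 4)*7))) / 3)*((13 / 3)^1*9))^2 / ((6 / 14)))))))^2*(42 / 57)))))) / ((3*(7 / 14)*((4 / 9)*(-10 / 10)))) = -24312900727868270993845531080523869604803621768951415962922030152423262596130371093750000000000000000000000028561 / 282264566636647671868170980011242932050663512200117111206054687500000000000000000000000000000000000000000000000000000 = -8.614e-5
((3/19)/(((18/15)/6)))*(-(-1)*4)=60/19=3.16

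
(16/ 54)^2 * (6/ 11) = 128/ 2673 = 0.05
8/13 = 0.62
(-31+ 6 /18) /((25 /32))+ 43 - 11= -544 /75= -7.25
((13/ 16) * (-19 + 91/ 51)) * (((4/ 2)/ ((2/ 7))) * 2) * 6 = -39949/ 34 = -1174.97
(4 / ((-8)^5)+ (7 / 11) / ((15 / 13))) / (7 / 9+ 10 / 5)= 2235921 / 11264000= 0.20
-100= -100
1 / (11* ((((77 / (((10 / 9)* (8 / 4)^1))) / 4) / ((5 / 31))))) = 400 / 236313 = 0.00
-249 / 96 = -83 / 32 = -2.59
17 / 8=2.12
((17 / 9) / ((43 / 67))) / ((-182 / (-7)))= 0.11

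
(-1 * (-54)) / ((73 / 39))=2106 / 73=28.85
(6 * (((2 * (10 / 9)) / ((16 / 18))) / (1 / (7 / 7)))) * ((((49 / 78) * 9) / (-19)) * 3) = -6615 / 494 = -13.39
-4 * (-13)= 52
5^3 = 125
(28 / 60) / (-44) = -7 / 660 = -0.01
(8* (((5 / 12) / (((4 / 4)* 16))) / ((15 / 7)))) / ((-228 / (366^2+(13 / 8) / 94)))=-705144475 / 12344832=-57.12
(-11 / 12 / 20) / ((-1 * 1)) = 11 / 240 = 0.05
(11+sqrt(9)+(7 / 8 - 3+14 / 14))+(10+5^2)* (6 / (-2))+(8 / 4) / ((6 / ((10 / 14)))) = -15437 / 168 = -91.89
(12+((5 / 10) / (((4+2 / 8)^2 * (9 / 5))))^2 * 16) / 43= 81208012 / 290903643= 0.28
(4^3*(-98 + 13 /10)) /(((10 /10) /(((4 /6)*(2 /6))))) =-61888 /45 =-1375.29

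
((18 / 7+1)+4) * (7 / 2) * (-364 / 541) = -9646 / 541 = -17.83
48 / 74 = 0.65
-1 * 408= -408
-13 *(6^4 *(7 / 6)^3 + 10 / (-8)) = -106951 / 4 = -26737.75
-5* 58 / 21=-290 / 21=-13.81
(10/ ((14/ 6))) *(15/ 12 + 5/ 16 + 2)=855/ 56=15.27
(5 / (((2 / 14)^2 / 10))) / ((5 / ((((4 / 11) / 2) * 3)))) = 267.27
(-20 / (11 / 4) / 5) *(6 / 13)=-96 / 143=-0.67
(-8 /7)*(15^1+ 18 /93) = -3768 /217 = -17.36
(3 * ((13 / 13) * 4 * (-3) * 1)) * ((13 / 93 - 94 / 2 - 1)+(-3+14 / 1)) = 41136 / 31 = 1326.97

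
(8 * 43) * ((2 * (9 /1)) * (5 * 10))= 309600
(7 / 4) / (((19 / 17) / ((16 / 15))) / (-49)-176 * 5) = -0.00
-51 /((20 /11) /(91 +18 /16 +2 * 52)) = -5501.31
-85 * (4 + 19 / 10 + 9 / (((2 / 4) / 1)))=-4063 / 2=-2031.50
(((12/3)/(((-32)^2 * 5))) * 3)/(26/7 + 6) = 0.00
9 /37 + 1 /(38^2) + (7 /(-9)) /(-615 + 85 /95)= 171965915 /701322642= 0.25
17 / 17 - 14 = -13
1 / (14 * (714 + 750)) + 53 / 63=51731 / 61488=0.84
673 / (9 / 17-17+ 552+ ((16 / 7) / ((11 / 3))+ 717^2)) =880957 / 673644325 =0.00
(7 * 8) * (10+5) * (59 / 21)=2360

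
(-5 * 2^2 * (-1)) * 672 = 13440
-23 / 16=-1.44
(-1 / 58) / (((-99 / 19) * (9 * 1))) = 19 / 51678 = 0.00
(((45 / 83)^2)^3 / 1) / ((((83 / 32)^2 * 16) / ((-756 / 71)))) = -401769396000000 / 159912748481871911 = -0.00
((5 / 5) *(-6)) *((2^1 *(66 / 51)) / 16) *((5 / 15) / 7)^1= -11 / 238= -0.05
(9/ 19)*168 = 1512/ 19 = 79.58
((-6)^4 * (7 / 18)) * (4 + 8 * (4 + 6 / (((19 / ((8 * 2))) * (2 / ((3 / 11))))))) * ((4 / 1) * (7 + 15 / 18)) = 137011392 / 209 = 655556.90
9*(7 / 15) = 21 / 5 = 4.20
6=6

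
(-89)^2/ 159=7921/ 159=49.82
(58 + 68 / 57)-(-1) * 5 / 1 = 3659 / 57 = 64.19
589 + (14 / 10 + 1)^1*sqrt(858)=12*sqrt(858) / 5 + 589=659.30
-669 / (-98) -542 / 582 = 168121 / 28518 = 5.90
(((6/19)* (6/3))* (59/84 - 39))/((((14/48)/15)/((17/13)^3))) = -5689843560/2045407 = -2781.77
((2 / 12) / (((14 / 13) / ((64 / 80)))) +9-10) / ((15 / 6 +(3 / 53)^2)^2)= -2903697008 / 20765636745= -0.14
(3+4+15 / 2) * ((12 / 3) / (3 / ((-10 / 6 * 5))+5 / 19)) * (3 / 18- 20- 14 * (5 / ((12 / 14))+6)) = 5110525 / 46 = 111098.37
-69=-69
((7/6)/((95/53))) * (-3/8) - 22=-33811/1520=-22.24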